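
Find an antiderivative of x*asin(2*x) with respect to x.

x**2*asin(2*x)/2 + x*sqrt(-4*x**2 + 1)/8 - asin(2*x)/16 + C

Use integration by parts with u = arcsin(2*x), dv = x dx.
Then du = 2/sqrt(-4*x**2 + 1) dx.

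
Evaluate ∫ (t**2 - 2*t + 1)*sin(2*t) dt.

-t**2*cos(2*t)/2 + t*sin(2*t)/2 + t*cos(2*t) - sin(2*t)/2 - cos(2*t)/4 + C

Use integration by parts with u = t**2 - 2*t + 1, dv = sin(2*t) dt, so v = -cos(2*t)/2.
Apply parts 2 times (tabular method): alternate signs, differentiate u down to 0, integrate dv up.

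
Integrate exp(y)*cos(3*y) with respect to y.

3*exp(y)*sin(3*y)/10 + exp(y)*cos(3*y)/10 + C

Let I denote the integral. Integrate by parts with u = cos(3*y), dv = exp(y) dy, so v = exp(y): I = exp(y)*cos(3*y) + 3·∫ exp(y)*sin(3*y) dy.
Apply parts again with u = sin(3*y), dv = exp(y) dy: ∫ exp(y)*sin(3*y) dy = exp(y)*sin(3*y) − 3·I. Substituting back brings back I: I = 3*exp(y)*sin(3*y) + exp(y)*cos(3*y) − 9·I.
Solving for I: (1 + 9)·I equals the remaining terms, so I = (1/10)·(3*exp(y)*sin(3*y) + exp(y)*cos(3*y)).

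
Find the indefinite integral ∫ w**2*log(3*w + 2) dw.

w**3*log(3*w + 2)/3 - w**3/9 + w**2/9 - 4*w/27 + 8*log(3*w + 2)/81 + C

Use integration by parts with u = log(3*w + 2), dv = w**2 dw.
Then du = 3/(3*w + 2) dw and v = w**3/3.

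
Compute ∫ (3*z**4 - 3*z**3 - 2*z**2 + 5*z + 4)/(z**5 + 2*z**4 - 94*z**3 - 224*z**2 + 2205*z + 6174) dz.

194133*log(z - 7)/165620 + 59*log(z + 3)/240 - 4438*log(z + 6)/507 + 8103*log(z + 7)/784 - 1223/(364*z - 2548) + C

Factor the denominator: (z - 7)**2*(z + 3)*(z + 6)*(z + 7).
Partial-fraction decomposition: 8103/(784*(z + 7)) - 4438/(507*(z + 6)) + 59/(240*(z + 3)) + 194133/(165620*(z - 7)) + 1223/(364*(z - 7)**2).
Integrate each term; A/(z−a) gives A·log|z−a|; A/(z−a)² gives −A/(z−a).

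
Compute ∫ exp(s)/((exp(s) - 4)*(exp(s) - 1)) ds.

Let u = e^s, du = e^s ds.
The integral becomes ∫ du/((u-1)(u-4)); decompose into partial fractions.

log(exp(s) - 4)/3 - log(exp(s) - 1)/3 + C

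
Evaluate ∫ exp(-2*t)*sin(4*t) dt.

Let I denote the integral. Integrate by parts with u = sin(4*t), dv = exp(-2*t) dt, so v = -exp(-2*t)/2: I = -exp(-2*t)*sin(4*t)/2 + 2·∫ exp(-2*t)*cos(4*t) dt.
Apply parts again with u = cos(4*t), dv = exp(-2*t) dt: ∫ exp(-2*t)*cos(4*t) dt = -exp(-2*t)*cos(4*t)/2 − 2·I. Substituting back brings back I: I = -exp(-2*t)*sin(4*t)/2 - exp(-2*t)*cos(4*t) − 4·I.
Solving for I: (1 + 4)·I equals the remaining terms, so I = (1/5)·(-exp(-2*t)*sin(4*t)/2 - exp(-2*t)*cos(4*t)).

-exp(-2*t)*sin(4*t)/10 - exp(-2*t)*cos(4*t)/5 + C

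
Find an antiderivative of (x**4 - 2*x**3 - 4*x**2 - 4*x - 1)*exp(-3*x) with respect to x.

Use integration by parts with u = x**4 - 2*x**3 - 4*x**2 - 4*x - 1, dv = exp(-3*x) dx, so v = -exp(-3*x)/3.
Apply parts 4 times (tabular method): alternate signs, differentiate u down to 0, integrate dv up.

(-27*x**4 + 18*x**3 + 126*x**2 + 192*x + 91)*exp(-3*x)/81 + C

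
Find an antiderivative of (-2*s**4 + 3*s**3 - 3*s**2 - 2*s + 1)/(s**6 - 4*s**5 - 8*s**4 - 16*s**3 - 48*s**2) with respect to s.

Factor the denominator: s**2*(s - 6)*(s + 2)*(s**2 + 4).
Partial-fraction decomposition: -(37*s + 132)/(320*(s**2 + 4)) + 63/(256*(s + 2)) - 2063/(11520*(s - 6)) + 7/(144*s) - 1/(48*s**2).
Integrate each term; A/(s−a) gives A·log|s−a|; the (Bs+D)/(s²+p²) term gives a log and an atan.

7*log(s)/144 - 2063*log(s - 6)/11520 + 63*log(s + 2)/256 - 37*log(s**2 + 4)/640 - 33*atan(s/2)/160 + 1/(48*s) + C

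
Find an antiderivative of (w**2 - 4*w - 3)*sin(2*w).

-w**2*cos(2*w)/2 + w*sin(2*w)/2 + 2*w*cos(2*w) - sin(2*w) + 7*cos(2*w)/4 + C

Use integration by parts with u = w**2 - 4*w - 3, dv = sin(2*w) dw, so v = -cos(2*w)/2.
Apply parts 2 times (tabular method): alternate signs, differentiate u down to 0, integrate dv up.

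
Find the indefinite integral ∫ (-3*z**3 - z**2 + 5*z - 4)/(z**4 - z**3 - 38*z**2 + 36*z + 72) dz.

-47*log(z - 6)/24 + 11*log(z - 2)/48 - log(z + 1)/15 - 289*log(z + 6)/240 + C

Factor the denominator: (z - 6)*(z - 2)*(z + 1)*(z + 6).
Partial-fraction decomposition: -289/(240*(z + 6)) - 1/(15*(z + 1)) + 11/(48*(z - 2)) - 47/(24*(z - 6)).
Integrate each term: A/(z−a) contributes A·log|z−a|.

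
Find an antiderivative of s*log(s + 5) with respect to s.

Use integration by parts with u = log(s + 5), dv = s ds.
Then du = 1/(s + 5) ds and v = s**2/2.

s**2*log(s + 5)/2 - s**2/4 + 5*s/2 - 25*log(s + 5)/2 + C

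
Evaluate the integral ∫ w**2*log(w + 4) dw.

Use integration by parts with u = log(w + 4), dv = w**2 dw.
Then du = 1/(w + 4) dw and v = w**3/3.

w**3*log(w + 4)/3 - w**3/9 + 2*w**2/3 - 16*w/3 + 64*log(w + 4)/3 + C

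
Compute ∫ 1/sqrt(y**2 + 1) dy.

Substitute y = tan(θ), so dy = sec(θ)^2 dθ and the radical becomes sqrt(y**2 + 1) = sec(θ) by the Pythagorean identity.
Integrate the resulting trig expression in θ, then back-substitute tan(θ) = y, sec(θ) = sqrt(y**2 + 1) (absorbing any constant into C).

log(y + sqrt(y**2 + 1)) + C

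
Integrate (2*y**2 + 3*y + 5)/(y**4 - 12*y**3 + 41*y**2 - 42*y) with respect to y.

Factor the denominator: y*(y - 7)*(y - 3)*(y - 2).
Partial-fraction decomposition: 19/(10*(y - 2)) - 8/(3*(y - 3)) + 31/(35*(y - 7)) - 5/(42*y).
Integrate each term: A/(y−a) contributes A·log|y−a|.

-5*log(y)/42 + 31*log(y - 7)/35 - 8*log(y - 3)/3 + 19*log(y - 2)/10 + C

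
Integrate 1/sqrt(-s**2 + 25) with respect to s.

asin(s/5) + C

Substitute s = 5·sin(θ), so ds = 5·cos(θ) dθ and the radical becomes sqrt(-s**2 + 25) = 5·cos(θ) by the Pythagorean identity.
Integrate the resulting trig expression in θ, then back-substitute θ = asin(s/5), sin(θ) = s/5, cos(θ) = sqrt(-s**2 + 25)/5 (absorbing any constant into C).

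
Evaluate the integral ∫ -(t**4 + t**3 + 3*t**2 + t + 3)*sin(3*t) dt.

t**4*cos(3*t)/3 - 4*t**3*sin(3*t)/9 + t**3*cos(3*t)/3 - t**2*sin(3*t)/3 + 5*t**2*cos(3*t)/9 - 10*t*sin(3*t)/27 + t*cos(3*t)/9 - sin(3*t)/27 + 71*cos(3*t)/81 + C

Use integration by parts with u = t**4 + t**3 + 3*t**2 + t + 3, dv = -sin(3*t) dt, so v = cos(3*t)/3.
Apply parts 4 times (tabular method): alternate signs, differentiate u down to 0, integrate dv up.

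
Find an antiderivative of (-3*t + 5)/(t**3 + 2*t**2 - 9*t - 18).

-2*log(t - 3)/15 - 11*log(t + 2)/5 + 7*log(t + 3)/3 + C

Factor the denominator: (t - 3)*(t + 2)*(t + 3).
Partial-fraction decomposition: 7/(3*(t + 3)) - 11/(5*(t + 2)) - 2/(15*(t - 3)).
Integrate each term: A/(t−a) contributes A·log|t−a|.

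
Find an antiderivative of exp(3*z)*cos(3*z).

exp(3*z)*sin(3*z)/6 + exp(3*z)*cos(3*z)/6 + C

Let I denote the integral. Integrate by parts with u = cos(3*z), dv = exp(3*z) dz, so v = exp(3*z)/3: I = exp(3*z)*cos(3*z)/3 + ∫ exp(3*z)*sin(3*z) dz.
Apply parts again with u = sin(3*z), dv = exp(3*z) dz: ∫ exp(3*z)*sin(3*z) dz = exp(3*z)*sin(3*z)/3 − I. Substituting back brings back I: I = exp(3*z)*sin(3*z)/3 + exp(3*z)*cos(3*z)/3 − I.
Solving for I: (1 + 1)·I equals the remaining terms, so I = (1/2)·(exp(3*z)*sin(3*z)/3 + exp(3*z)*cos(3*z)/3).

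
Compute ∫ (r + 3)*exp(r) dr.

(r + 2)*exp(r) + C

Use integration by parts with u = r + 3, dv = exp(r) dr, so v = exp(r).
Apply parts 1 times (tabular method): alternate signs, differentiate u down to 0, integrate dv up.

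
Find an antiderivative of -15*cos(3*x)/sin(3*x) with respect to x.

Let u = sin(3*x), so du = (3*cos(3*x)) dx.
Rewriting, the integral becomes -5·∫ 1/u du = -5·log(u).
Substituting back, u = sin(3*x).

-5*log(sin(3*x)) + C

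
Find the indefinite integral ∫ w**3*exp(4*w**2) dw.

(4*w**2 - 1)*exp(4*w**2)/32 + C

Let u = w², du = 2w dw; rewrite as (1/2)∫ u^1·exp(4u) du.
Now integrate by parts 1 time.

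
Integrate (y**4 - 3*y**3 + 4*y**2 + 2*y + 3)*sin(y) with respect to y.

-y**4*cos(y) + 4*y**3*sin(y) + 3*y**3*cos(y) - 9*y**2*sin(y) + 8*y**2*cos(y) - 16*y*sin(y) - 20*y*cos(y) + 20*sin(y) - 19*cos(y) + C

Use integration by parts with u = y**4 - 3*y**3 + 4*y**2 + 2*y + 3, dv = sin(y) dy, so v = -cos(y).
Apply parts 4 times (tabular method): alternate signs, differentiate u down to 0, integrate dv up.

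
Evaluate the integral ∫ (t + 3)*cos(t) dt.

t*sin(t) + 3*sin(t) + cos(t) + C

Use integration by parts with u = t + 3, dv = cos(t) dt, so v = sin(t).
Apply parts 1 times (tabular method): alternate signs, differentiate u down to 0, integrate dv up.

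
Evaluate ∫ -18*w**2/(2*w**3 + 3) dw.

-3*log(2*w**3 + 3) + C

Let u = 2*w**3 + 3, so du = (6*w**2) dw.
Rewriting, the integral becomes -3·∫ 1/u du = -3·log(u).
Substituting back, u = 2*w**3 + 3.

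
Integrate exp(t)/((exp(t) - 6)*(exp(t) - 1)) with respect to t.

log(exp(t) - 6)/5 - log(exp(t) - 1)/5 + C

Let u = e^t, du = e^t dt.
The integral becomes ∫ du/((u-6)(u-1)); decompose into partial fractions.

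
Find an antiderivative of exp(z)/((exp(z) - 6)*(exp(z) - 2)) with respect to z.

Let u = e^z, du = e^z dz.
The integral becomes ∫ du/((u-2)(u-6)); decompose into partial fractions.

log(exp(z) - 6)/4 - log(exp(z) - 2)/4 + C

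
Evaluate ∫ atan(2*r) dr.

Use integration by parts with u = arctan(2*r), dv = dr.
Then du = 2/(4*r**2 + 1) dr.

r*atan(2*r) - log(4*r**2 + 1)/4 + C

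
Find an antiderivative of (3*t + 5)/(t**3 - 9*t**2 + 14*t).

5*log(t)/14 + 26*log(t - 7)/35 - 11*log(t - 2)/10 + C

Factor the denominator: t*(t - 7)*(t - 2).
Partial-fraction decomposition: -11/(10*(t - 2)) + 26/(35*(t - 7)) + 5/(14*t).
Integrate each term: A/(t−a) contributes A·log|t−a|.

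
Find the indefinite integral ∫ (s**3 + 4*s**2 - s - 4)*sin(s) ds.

Use integration by parts with u = s**3 + 4*s**2 - s - 4, dv = sin(s) ds, so v = -cos(s).
Apply parts 3 times (tabular method): alternate signs, differentiate u down to 0, integrate dv up.

-s**3*cos(s) + 3*s**2*sin(s) - 4*s**2*cos(s) + 8*s*sin(s) + 7*s*cos(s) - 7*sin(s) + 12*cos(s) + C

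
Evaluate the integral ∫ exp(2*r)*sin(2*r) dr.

exp(2*r)*sin(2*r)/4 - exp(2*r)*cos(2*r)/4 + C

Let I denote the integral. Integrate by parts with u = sin(2*r), dv = exp(2*r) dr, so v = exp(2*r)/2: I = exp(2*r)*sin(2*r)/2 − ∫ exp(2*r)*cos(2*r) dr.
Apply parts again with u = cos(2*r), dv = exp(2*r) dr: ∫ exp(2*r)*cos(2*r) dr = exp(2*r)*cos(2*r)/2 + I. Substituting back brings back I: I = exp(2*r)*sin(2*r)/2 - exp(2*r)*cos(2*r)/2 − I.
Solving for I: (1 + 1)·I equals the remaining terms, so I = (1/2)·(exp(2*r)*sin(2*r)/2 - exp(2*r)*cos(2*r)/2).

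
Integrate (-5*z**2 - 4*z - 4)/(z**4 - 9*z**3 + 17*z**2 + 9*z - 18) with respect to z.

-208*log(z - 6)/105 + 61*log(z - 3)/24 - 13*log(z - 1)/20 + 5*log(z + 1)/56 + C

Factor the denominator: (z - 6)*(z - 3)*(z - 1)*(z + 1).
Partial-fraction decomposition: 5/(56*(z + 1)) - 13/(20*(z - 1)) + 61/(24*(z - 3)) - 208/(105*(z - 6)).
Integrate each term: A/(z−a) contributes A·log|z−a|.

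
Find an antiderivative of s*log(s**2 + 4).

Let u = s**2 + 4, so du = (2*s) ds.
The integral becomes (1/2)·∫ log(u) du; integrate by parts with u′=log(u), dv′=du.

s**2*log(s**2 + 4)/2 - s**2/2 + 2*log(s**2 + 4) + C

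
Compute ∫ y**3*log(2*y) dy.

y**4*(log(y) + log(2))/4 - y**4/16 + C

Use integration by parts with u = log(2*y), dv = y**3 dy.
Then du = 1/y dy and v = y**4/4.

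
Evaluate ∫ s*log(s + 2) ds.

Use integration by parts with u = log(s + 2), dv = s ds.
Then du = 1/(s + 2) ds and v = s**2/2.

s**2*log(s + 2)/2 - s**2/4 + s - 2*log(s + 2) + C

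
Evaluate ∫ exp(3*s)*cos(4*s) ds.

4*exp(3*s)*sin(4*s)/25 + 3*exp(3*s)*cos(4*s)/25 + C

Let I denote the integral. Integrate by parts with u = cos(4*s), dv = exp(3*s) ds, so v = exp(3*s)/3: I = exp(3*s)*cos(4*s)/3 + (4/3)·∫ exp(3*s)*sin(4*s) ds.
Apply parts again with u = sin(4*s), dv = exp(3*s) ds: ∫ exp(3*s)*sin(4*s) ds = exp(3*s)*sin(4*s)/3 − (4/3)·I. Substituting back brings back I: I = 4*exp(3*s)*sin(4*s)/9 + exp(3*s)*cos(4*s)/3 − (16/9)·I.
Solving for I: (1 + 16/9)·I equals the remaining terms, so I = (9/25)·(4*exp(3*s)*sin(4*s)/9 + exp(3*s)*cos(4*s)/3).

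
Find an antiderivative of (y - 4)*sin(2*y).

-y*cos(2*y)/2 + sin(2*y)/4 + 2*cos(2*y) + C

Use integration by parts with u = y - 4, dv = sin(2*y) dy, so v = -cos(2*y)/2.
Apply parts 1 times (tabular method): alternate signs, differentiate u down to 0, integrate dv up.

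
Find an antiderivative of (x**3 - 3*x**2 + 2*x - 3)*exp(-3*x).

Use integration by parts with u = x**3 - 3*x**2 + 2*x - 3, dv = exp(-3*x) dx, so v = -exp(-3*x)/3.
Apply parts 3 times (tabular method): alternate signs, differentiate u down to 0, integrate dv up.

(-9*x**3 + 18*x**2 - 6*x + 25)*exp(-3*x)/27 + C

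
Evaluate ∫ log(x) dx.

x*log(x) - x + C

Use integration by parts with u = log(x), dv = dx.
Then du = 1/x dx and v = x.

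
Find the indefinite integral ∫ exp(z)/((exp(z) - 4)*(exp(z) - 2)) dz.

log(exp(z) - 4)/2 - log(exp(z) - 2)/2 + C

Let u = e^z, du = e^z dz.
The integral becomes ∫ du/((u-2)(u-4)); decompose into partial fractions.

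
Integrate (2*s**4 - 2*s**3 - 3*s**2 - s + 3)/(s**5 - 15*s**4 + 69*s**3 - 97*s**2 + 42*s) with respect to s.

Factor the denominator: s*(s - 7)*(s - 6)*(s - 1)**2.
Partial-fraction decomposition: -131/(900*(s - 1)) - 1/(30*(s - 1)**2) - 683/(50*(s - 6)) + 3965/(252*(s - 7)) + 1/(14*s).
Integrate each term; A/(s−a) gives A·log|s−a|; A/(s−a)² gives −A/(s−a).

log(s)/14 + 3965*log(s - 7)/252 - 683*log(s - 6)/50 - 131*log(s - 1)/900 + 1/(30*s - 30) + C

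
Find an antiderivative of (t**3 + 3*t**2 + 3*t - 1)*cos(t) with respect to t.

t**3*sin(t) + 3*t**2*sin(t) + 3*t**2*cos(t) - 3*t*sin(t) + 6*t*cos(t) - 7*sin(t) - 3*cos(t) + C

Use integration by parts with u = t**3 + 3*t**2 + 3*t - 1, dv = cos(t) dt, so v = sin(t).
Apply parts 3 times (tabular method): alternate signs, differentiate u down to 0, integrate dv up.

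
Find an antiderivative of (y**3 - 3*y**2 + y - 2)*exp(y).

(y**3 - 6*y**2 + 13*y - 15)*exp(y) + C

Use integration by parts with u = y**3 - 3*y**2 + y - 2, dv = exp(y) dy, so v = exp(y).
Apply parts 3 times (tabular method): alternate signs, differentiate u down to 0, integrate dv up.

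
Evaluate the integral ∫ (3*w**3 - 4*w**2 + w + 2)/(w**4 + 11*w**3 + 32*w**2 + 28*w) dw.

Factor the denominator: w*(w + 2)**2*(w + 7).
Partial-fraction decomposition: 246/(35*(w + 7)) - 41/(10*(w + 2)) + 4/(w + 2)**2 + 1/(14*w).
Integrate each term; A/(w−a) gives A·log|w−a|; A/(w−a)² gives −A/(w−a).

log(w)/14 - 41*log(w + 2)/10 + 246*log(w + 7)/35 - 4/(w + 2) + C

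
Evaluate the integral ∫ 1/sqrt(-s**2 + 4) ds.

asin(s/2) + C

Substitute s = 2·sin(θ), so ds = 2·cos(θ) dθ and the radical becomes sqrt(-s**2 + 4) = 2·cos(θ) by the Pythagorean identity.
Integrate the resulting trig expression in θ, then back-substitute θ = asin(s/2), sin(θ) = s/2, cos(θ) = sqrt(-s**2 + 4)/2 (absorbing any constant into C).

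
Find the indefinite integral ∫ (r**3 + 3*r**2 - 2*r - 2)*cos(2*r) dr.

Use integration by parts with u = r**3 + 3*r**2 - 2*r - 2, dv = cos(2*r) dr, so v = sin(2*r)/2.
Apply parts 3 times (tabular method): alternate signs, differentiate u down to 0, integrate dv up.

r**3*sin(2*r)/2 + 3*r**2*sin(2*r)/2 + 3*r**2*cos(2*r)/4 - 7*r*sin(2*r)/4 + 3*r*cos(2*r)/2 - 7*sin(2*r)/4 - 7*cos(2*r)/8 + C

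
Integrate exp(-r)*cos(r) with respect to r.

Let I denote the integral. Integrate by parts with u = cos(r), dv = exp(-r) dr, so v = -exp(-r): I = -exp(-r)*cos(r) − ∫ exp(-r)*sin(r) dr.
Apply parts again with u = sin(r), dv = exp(-r) dr: ∫ exp(-r)*sin(r) dr = -exp(-r)*sin(r) + I. Substituting back brings back I: I = exp(-r)*sin(r) - exp(-r)*cos(r) − I.
Solving for I: (1 + 1)·I equals the remaining terms, so I = (1/2)·(exp(-r)*sin(r) - exp(-r)*cos(r)).

exp(-r)*sin(r)/2 - exp(-r)*cos(r)/2 + C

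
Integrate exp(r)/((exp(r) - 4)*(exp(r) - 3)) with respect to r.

log(exp(r) - 4) - log(exp(r) - 3) + C

Let u = e^r, du = e^r dr.
The integral becomes ∫ du/((u-4)(u-3)); decompose into partial fractions.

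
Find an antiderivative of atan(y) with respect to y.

Use integration by parts with u = arctan(y), dv = dy.
Then du = 1/(y**2 + 1) dy.

y*atan(y) - log(y**2 + 1)/2 + C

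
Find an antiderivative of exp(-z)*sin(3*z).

-exp(-z)*sin(3*z)/10 - 3*exp(-z)*cos(3*z)/10 + C

Let I denote the integral. Integrate by parts with u = sin(3*z), dv = exp(-z) dz, so v = -exp(-z): I = -exp(-z)*sin(3*z) + 3·∫ exp(-z)*cos(3*z) dz.
Apply parts again with u = cos(3*z), dv = exp(-z) dz: ∫ exp(-z)*cos(3*z) dz = -exp(-z)*cos(3*z) − 3·I. Substituting back brings back I: I = -exp(-z)*sin(3*z) - 3*exp(-z)*cos(3*z) − 9·I.
Solving for I: (1 + 9)·I equals the remaining terms, so I = (1/10)·(-exp(-z)*sin(3*z) - 3*exp(-z)*cos(3*z)).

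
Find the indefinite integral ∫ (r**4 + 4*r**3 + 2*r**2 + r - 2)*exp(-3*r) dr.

Use integration by parts with u = r**4 + 4*r**3 + 2*r**2 + r - 2, dv = exp(-3*r) dr, so v = -exp(-3*r)/3.
Apply parts 4 times (tabular method): alternate signs, differentiate u down to 0, integrate dv up.

(-27*r**4 - 144*r**3 - 198*r**2 - 159*r + 1)*exp(-3*r)/81 + C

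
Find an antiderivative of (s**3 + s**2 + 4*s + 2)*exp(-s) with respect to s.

Use integration by parts with u = s**3 + s**2 + 4*s + 2, dv = exp(-s) ds, so v = -exp(-s).
Apply parts 3 times (tabular method): alternate signs, differentiate u down to 0, integrate dv up.

(-s**3 - 4*s**2 - 12*s - 14)*exp(-s) + C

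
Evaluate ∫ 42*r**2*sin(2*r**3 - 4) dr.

Let u = 2*r**3 - 4, so du = (6*r**2) dr.
Rewriting, the integral becomes 7·∫ sin(u) du = 7·-cos(u).
Substituting back, u = 2*r**3 - 4.

-7*cos(2*r**3 - 4) + C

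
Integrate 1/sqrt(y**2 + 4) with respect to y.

log(y + sqrt(y**2 + 4)) + C

Substitute y = 2·tan(θ), so dy = 2·sec(θ)^2 dθ and the radical becomes sqrt(y**2 + 4) = 2·sec(θ) by the Pythagorean identity.
Integrate the resulting trig expression in θ, then back-substitute tan(θ) = y/2, sec(θ) = sqrt(y**2 + 4)/2 (absorbing any constant into C).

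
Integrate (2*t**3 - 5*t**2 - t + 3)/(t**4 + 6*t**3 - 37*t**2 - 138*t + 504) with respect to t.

47*log(t - 4)/110 - log(t - 3)/10 - 67*log(t + 6)/10 + 921*log(t + 7)/110 + C

Factor the denominator: (t - 4)*(t - 3)*(t + 6)*(t + 7).
Partial-fraction decomposition: 921/(110*(t + 7)) - 67/(10*(t + 6)) - 1/(10*(t - 3)) + 47/(110*(t - 4)).
Integrate each term: A/(t−a) contributes A·log|t−a|.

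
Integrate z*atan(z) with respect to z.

z**2*atan(z)/2 - z/2 + atan(z)/2 + C

Use integration by parts with u = arctan(z), dv = z dz.
Then du = 1/(z**2 + 1) dz.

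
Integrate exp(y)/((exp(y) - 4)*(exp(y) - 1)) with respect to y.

Let u = e^y, du = e^y dy.
The integral becomes ∫ du/((u-1)(u-4)); decompose into partial fractions.

log(exp(y) - 4)/3 - log(exp(y) - 1)/3 + C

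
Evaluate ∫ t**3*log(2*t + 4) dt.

t**4*log(2*t + 4)/4 - t**4/16 + t**3/6 - t**2/2 + 2*t - 4*log(t + 2) + C

Use integration by parts with u = log(2*t + 4), dv = t**3 dt.
Then du = 2/(2*t + 4) dt and v = t**4/4.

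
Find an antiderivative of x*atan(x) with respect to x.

Use integration by parts with u = arctan(x), dv = x dx.
Then du = 1/(x**2 + 1) dx.

x**2*atan(x)/2 - x/2 + atan(x)/2 + C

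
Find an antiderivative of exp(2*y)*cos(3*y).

3*exp(2*y)*sin(3*y)/13 + 2*exp(2*y)*cos(3*y)/13 + C

Let I denote the integral. Integrate by parts with u = cos(3*y), dv = exp(2*y) dy, so v = exp(2*y)/2: I = exp(2*y)*cos(3*y)/2 + (3/2)·∫ exp(2*y)*sin(3*y) dy.
Apply parts again with u = sin(3*y), dv = exp(2*y) dy: ∫ exp(2*y)*sin(3*y) dy = exp(2*y)*sin(3*y)/2 − (3/2)·I. Substituting back brings back I: I = 3*exp(2*y)*sin(3*y)/4 + exp(2*y)*cos(3*y)/2 − (9/4)·I.
Solving for I: (1 + 9/4)·I equals the remaining terms, so I = (4/13)·(3*exp(2*y)*sin(3*y)/4 + exp(2*y)*cos(3*y)/2).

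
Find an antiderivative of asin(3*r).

r*asin(3*r) + sqrt(-9*r**2 + 1)/3 + C

Use integration by parts with u = arcsin(3*r), dv = dr.
Then du = 3/sqrt(-9*r**2 + 1) dr.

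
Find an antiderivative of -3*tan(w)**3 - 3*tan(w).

Let u = tan(w), so du = (tan(w)**2 + 1) dw.
Rewriting, the integral becomes -3·∫ u^1 du = -3·u^2/2.
Substituting back, u = tan(w).

-3*tan(w)**2/2 + C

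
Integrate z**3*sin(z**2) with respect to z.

Let u = z², du = 2z dz; rewrite as (1/2)∫ u^1·sin(1u) du.
Now integrate by parts 1 time.

-z**2*cos(z**2)/2 + sin(z**2)/2 + C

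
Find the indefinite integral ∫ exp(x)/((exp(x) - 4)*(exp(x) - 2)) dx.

log(exp(x) - 4)/2 - log(exp(x) - 2)/2 + C

Let u = e^x, du = e^x dx.
The integral becomes ∫ du/((u-4)(u-2)); decompose into partial fractions.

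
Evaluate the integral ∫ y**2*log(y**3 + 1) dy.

Let u = y**3 + 1, so du = (3*y**2) dy.
The integral becomes (1/3)·∫ log(u) du; integrate by parts with u′=log(u), dv′=du.

y**3*log(y**3 + 1)/3 - y**3/3 + log(y**3 + 1)/3 + C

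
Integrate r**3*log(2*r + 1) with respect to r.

r**4*log(2*r + 1)/4 - r**4/16 + r**3/24 - r**2/32 + r/32 - log(2*r + 1)/64 + C

Use integration by parts with u = log(2*r + 1), dv = r**3 dr.
Then du = 2/(2*r + 1) dr and v = r**4/4.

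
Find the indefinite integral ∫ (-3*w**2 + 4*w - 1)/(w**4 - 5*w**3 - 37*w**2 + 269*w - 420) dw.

-7*log(w - 5)/3 + 3*log(w - 4) - 4*log(w - 3)/5 + 2*log(w + 7)/15 + C

Factor the denominator: (w - 5)*(w - 4)*(w - 3)*(w + 7).
Partial-fraction decomposition: 2/(15*(w + 7)) - 4/(5*(w - 3)) + 3/(w - 4) - 7/(3*(w - 5)).
Integrate each term: A/(w−a) contributes A·log|w−a|.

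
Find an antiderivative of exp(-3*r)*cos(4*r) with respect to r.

Let I denote the integral. Integrate by parts with u = cos(4*r), dv = exp(-3*r) dr, so v = -exp(-3*r)/3: I = -exp(-3*r)*cos(4*r)/3 − (4/3)·∫ exp(-3*r)*sin(4*r) dr.
Apply parts again with u = sin(4*r), dv = exp(-3*r) dr: ∫ exp(-3*r)*sin(4*r) dr = -exp(-3*r)*sin(4*r)/3 + (4/3)·I. Substituting back brings back I: I = 4*exp(-3*r)*sin(4*r)/9 - exp(-3*r)*cos(4*r)/3 − (16/9)·I.
Solving for I: (1 + 16/9)·I equals the remaining terms, so I = (9/25)·(4*exp(-3*r)*sin(4*r)/9 - exp(-3*r)*cos(4*r)/3).

4*exp(-3*r)*sin(4*r)/25 - 3*exp(-3*r)*cos(4*r)/25 + C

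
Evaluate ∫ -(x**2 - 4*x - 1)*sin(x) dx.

Use integration by parts with u = x**2 - 4*x - 1, dv = -sin(x) dx, so v = cos(x).
Apply parts 2 times (tabular method): alternate signs, differentiate u down to 0, integrate dv up.

x**2*cos(x) - 2*x*sin(x) - 4*x*cos(x) + 4*sin(x) - 3*cos(x) + C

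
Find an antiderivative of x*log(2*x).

x**2*(log(x) + log(2))/2 - x**2/4 + C

Use integration by parts with u = log(2*x), dv = x dx.
Then du = 1/x dx and v = x**2/2.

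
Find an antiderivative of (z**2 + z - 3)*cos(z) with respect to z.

Use integration by parts with u = z**2 + z - 3, dv = cos(z) dz, so v = sin(z).
Apply parts 2 times (tabular method): alternate signs, differentiate u down to 0, integrate dv up.

z**2*sin(z) + z*sin(z) + 2*z*cos(z) - 5*sin(z) + cos(z) + C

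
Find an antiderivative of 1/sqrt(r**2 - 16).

log(r + sqrt(r**2 - 16)) + C

Substitute r = 4·sec(θ), so dr = 4·sec(θ)*tan(θ) dθ and the radical becomes sqrt(r**2 - 16) = 4·tan(θ) by the Pythagorean identity.
Integrate the resulting trig expression in θ, then back-substitute sec(θ) = r/4, tan(θ) = sqrt(r**2 - 16)/4 (absorbing any constant into C).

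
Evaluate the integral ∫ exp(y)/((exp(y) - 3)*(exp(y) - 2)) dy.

log(exp(y) - 3) - log(exp(y) - 2) + C

Let u = e^y, du = e^y dy.
The integral becomes ∫ du/((u-3)(u-2)); decompose into partial fractions.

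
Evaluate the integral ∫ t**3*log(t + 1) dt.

t**4*log(t + 1)/4 - t**4/16 + t**3/12 - t**2/8 + t/4 - log(t + 1)/4 + C

Use integration by parts with u = log(t + 1), dv = t**3 dt.
Then du = 1/(t + 1) dt and v = t**4/4.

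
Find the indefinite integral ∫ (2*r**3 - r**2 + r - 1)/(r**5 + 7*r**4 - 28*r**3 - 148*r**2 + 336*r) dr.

-log(r)/336 + 23*log(r - 4)/176 - 13*log(r - 2)/288 + 95*log(r + 6)/96 - 743*log(r + 7)/693 + C

Factor the denominator: r*(r - 4)*(r - 2)*(r + 6)*(r + 7).
Partial-fraction decomposition: -743/(693*(r + 7)) + 95/(96*(r + 6)) - 13/(288*(r - 2)) + 23/(176*(r - 4)) - 1/(336*r).
Integrate each term: A/(r−a) contributes A·log|r−a|.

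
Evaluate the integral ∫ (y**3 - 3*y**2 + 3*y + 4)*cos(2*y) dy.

y**3*sin(2*y)/2 - 3*y**2*sin(2*y)/2 + 3*y**2*cos(2*y)/4 + 3*y*sin(2*y)/4 - 3*y*cos(2*y)/2 + 11*sin(2*y)/4 + 3*cos(2*y)/8 + C

Use integration by parts with u = y**3 - 3*y**2 + 3*y + 4, dv = cos(2*y) dy, so v = sin(2*y)/2.
Apply parts 3 times (tabular method): alternate signs, differentiate u down to 0, integrate dv up.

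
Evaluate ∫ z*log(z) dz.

Use integration by parts with u = log(z), dv = z dz.
Then du = 1/z dz and v = z**2/2.

z**2*log(z)/2 - z**2/4 + C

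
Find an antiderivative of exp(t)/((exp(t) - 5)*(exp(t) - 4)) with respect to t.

Let u = e^t, du = e^t dt.
The integral becomes ∫ du/((u-5)(u-4)); decompose into partial fractions.

log(exp(t) - 5) - log(exp(t) - 4) + C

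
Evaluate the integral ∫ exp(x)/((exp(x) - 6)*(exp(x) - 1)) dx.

Let u = e^x, du = e^x dx.
The integral becomes ∫ du/((u-1)(u-6)); decompose into partial fractions.

log(exp(x) - 6)/5 - log(exp(x) - 1)/5 + C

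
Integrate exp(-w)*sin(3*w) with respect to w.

-exp(-w)*sin(3*w)/10 - 3*exp(-w)*cos(3*w)/10 + C

Let I denote the integral. Integrate by parts with u = sin(3*w), dv = exp(-w) dw, so v = -exp(-w): I = -exp(-w)*sin(3*w) + 3·∫ exp(-w)*cos(3*w) dw.
Apply parts again with u = cos(3*w), dv = exp(-w) dw: ∫ exp(-w)*cos(3*w) dw = -exp(-w)*cos(3*w) − 3·I. Substituting back brings back I: I = -exp(-w)*sin(3*w) - 3*exp(-w)*cos(3*w) − 9·I.
Solving for I: (1 + 9)·I equals the remaining terms, so I = (1/10)·(-exp(-w)*sin(3*w) - 3*exp(-w)*cos(3*w)).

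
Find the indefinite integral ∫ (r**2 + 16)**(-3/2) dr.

r/(16*sqrt(r**2 + 16)) + C

Substitute r = 4·tan(θ), so dr = 4·sec(θ)^2 dθ and the radical becomes sqrt(r**2 + 16) = 4·sec(θ) by the Pythagorean identity.
Integrate the resulting trig expression in θ, then back-substitute tan(θ) = r/4, sec(θ) = sqrt(r**2 + 16)/4 (absorbing any constant into C).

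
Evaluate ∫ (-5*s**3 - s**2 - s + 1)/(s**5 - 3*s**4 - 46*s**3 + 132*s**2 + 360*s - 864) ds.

Factor the denominator: (s - 6)*(s - 4)*(s - 2)*(s + 3)*(s + 6).
Partial-fraction decomposition: 1051/(2880*(s + 6)) - 26/(189*(s + 3)) - 9/(64*(s - 2)) + 339/(280*(s - 4)) - 1121/(864*(s - 6)).
Integrate each term: A/(s−a) contributes A·log|s−a|.

-1121*log(s - 6)/864 + 339*log(s - 4)/280 - 9*log(s - 2)/64 - 26*log(s + 3)/189 + 1051*log(s + 6)/2880 + C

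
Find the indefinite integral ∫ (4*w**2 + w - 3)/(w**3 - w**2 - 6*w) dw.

Factor the denominator: w*(w - 3)*(w + 2).
Partial-fraction decomposition: 11/(10*(w + 2)) + 12/(5*(w - 3)) + 1/(2*w).
Integrate each term: A/(w−a) contributes A·log|w−a|.

log(w)/2 + 12*log(w - 3)/5 + 11*log(w + 2)/10 + C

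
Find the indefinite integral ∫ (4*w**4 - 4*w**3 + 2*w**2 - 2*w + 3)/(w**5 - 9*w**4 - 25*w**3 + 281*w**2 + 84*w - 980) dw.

Factor the denominator: (w - 7)**2*(w - 2)*(w + 2)*(w + 5).
Partial-fraction decomposition: 1021/(1008*(w + 5)) - 37/(324*(w + 2)) + 39/(700*(w - 2)) + 98677/(32400*(w - 7)) + 2773/(180*(w - 7)**2).
Integrate each term; A/(w−a) gives A·log|w−a|; A/(w−a)² gives −A/(w−a).

98677*log(w - 7)/32400 + 39*log(w - 2)/700 - 37*log(w + 2)/324 + 1021*log(w + 5)/1008 - 2773/(180*w - 1260) + C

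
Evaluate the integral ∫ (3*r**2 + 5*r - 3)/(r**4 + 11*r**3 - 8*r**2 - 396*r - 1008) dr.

9*log(r - 6)/104 - 5*log(r + 4)/12 + 25*log(r + 6)/8 - 109*log(r + 7)/39 + C

Factor the denominator: (r - 6)*(r + 4)*(r + 6)*(r + 7).
Partial-fraction decomposition: -109/(39*(r + 7)) + 25/(8*(r + 6)) - 5/(12*(r + 4)) + 9/(104*(r - 6)).
Integrate each term: A/(r−a) contributes A·log|r−a|.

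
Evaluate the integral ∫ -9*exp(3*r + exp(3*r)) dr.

-3*exp(exp(3*r)) + C

Let u = exp(3*r), so du = (3*exp(3*r)) dr.
Rewriting, the integral becomes -3·∫ e^u du = -3·e^u.
Substituting back, u = exp(3*r).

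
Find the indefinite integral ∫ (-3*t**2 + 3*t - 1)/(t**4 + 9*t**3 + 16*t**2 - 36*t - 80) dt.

Factor the denominator: (t - 2)*(t + 2)*(t + 4)*(t + 5).
Partial-fraction decomposition: 13/(3*(t + 5)) - 61/(12*(t + 4)) + 19/(24*(t + 2)) - 1/(24*(t - 2)).
Integrate each term: A/(t−a) contributes A·log|t−a|.

-log(t - 2)/24 + 19*log(t + 2)/24 - 61*log(t + 4)/12 + 13*log(t + 5)/3 + C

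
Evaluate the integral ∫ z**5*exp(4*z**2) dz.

Let u = z², du = 2z dz; rewrite as (1/2)∫ u^2·exp(4u) du.
Now integrate by parts 2 times.

(8*z**4 - 4*z**2 + 1)*exp(4*z**2)/64 + C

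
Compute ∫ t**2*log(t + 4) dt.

t**3*log(t + 4)/3 - t**3/9 + 2*t**2/3 - 16*t/3 + 64*log(t + 4)/3 + C

Use integration by parts with u = log(t + 4), dv = t**2 dt.
Then du = 1/(t + 4) dt and v = t**3/3.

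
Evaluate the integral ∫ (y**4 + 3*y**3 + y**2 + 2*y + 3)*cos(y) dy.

y**4*sin(y) + 3*y**3*sin(y) + 4*y**3*cos(y) - 11*y**2*sin(y) + 9*y**2*cos(y) - 16*y*sin(y) - 22*y*cos(y) + 25*sin(y) - 16*cos(y) + C

Use integration by parts with u = y**4 + 3*y**3 + y**2 + 2*y + 3, dv = cos(y) dy, so v = sin(y).
Apply parts 4 times (tabular method): alternate signs, differentiate u down to 0, integrate dv up.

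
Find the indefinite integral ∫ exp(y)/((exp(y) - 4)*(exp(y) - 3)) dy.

log(exp(y) - 4) - log(exp(y) - 3) + C

Let u = e^y, du = e^y dy.
The integral becomes ∫ du/((u-4)(u-3)); decompose into partial fractions.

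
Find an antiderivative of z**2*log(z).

Use integration by parts with u = log(z), dv = z**2 dz.
Then du = 1/z dz and v = z**3/3.

z**3*log(z)/3 - z**3/9 + C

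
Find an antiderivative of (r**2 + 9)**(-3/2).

r/(9*sqrt(r**2 + 9)) + C

Substitute r = 3·tan(θ), so dr = 3·sec(θ)^2 dθ and the radical becomes sqrt(r**2 + 9) = 3·sec(θ) by the Pythagorean identity.
Integrate the resulting trig expression in θ, then back-substitute tan(θ) = r/3, sec(θ) = sqrt(r**2 + 9)/3 (absorbing any constant into C).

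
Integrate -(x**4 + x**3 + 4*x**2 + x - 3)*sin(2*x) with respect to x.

Use integration by parts with u = x**4 + x**3 + 4*x**2 + x - 3, dv = -sin(2*x) dx, so v = cos(2*x)/2.
Apply parts 4 times (tabular method): alternate signs, differentiate u down to 0, integrate dv up.

x**4*cos(2*x)/2 - x**3*sin(2*x) + x**3*cos(2*x)/2 - 3*x**2*sin(2*x)/4 + x**2*cos(2*x)/2 - x*sin(2*x)/2 - x*cos(2*x)/4 + sin(2*x)/8 - 7*cos(2*x)/4 + C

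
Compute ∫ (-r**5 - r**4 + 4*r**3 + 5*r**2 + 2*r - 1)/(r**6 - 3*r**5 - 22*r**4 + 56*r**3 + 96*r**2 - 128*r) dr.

Factor the denominator: r*(r - 4)**2*(r - 1)*(r + 2)*(r + 4).
Partial-fraction decomposition: -583/(2560*(r + 4)) - 1/(432*(r + 2)) + 8/(135*(r - 1)) - 3857/(4608*(r - 4)) - 937/(576*(r - 4)**2) + 1/(128*r).
Integrate each term; A/(r−a) gives A·log|r−a|; A/(r−a)² gives −A/(r−a).

log(r)/128 - 3857*log(r - 4)/4608 + 8*log(r - 1)/135 - log(r + 2)/432 - 583*log(r + 4)/2560 + 937/(576*r - 2304) + C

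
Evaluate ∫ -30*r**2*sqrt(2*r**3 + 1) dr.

Let u = 2*r**3 + 1, so du = (6*r**2) dr.
Rewriting, the integral becomes -5·∫ √u du = -5·(2/3)u^(3/2).
Substituting back, u = 2*r**3 + 1.

-10*(2*r**3 + 1)**(3/2)/3 + C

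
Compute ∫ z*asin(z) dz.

z**2*asin(z)/2 + z*sqrt(-z**2 + 1)/4 - asin(z)/4 + C

Use integration by parts with u = arcsin(z), dv = z dz.
Then du = 1/sqrt(-z**2 + 1) dz.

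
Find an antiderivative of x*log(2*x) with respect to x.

x**2*(log(x) + log(2))/2 - x**2/4 + C

Use integration by parts with u = log(2*x), dv = x dx.
Then du = 1/x dx and v = x**2/2.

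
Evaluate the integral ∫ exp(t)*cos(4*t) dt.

4*exp(t)*sin(4*t)/17 + exp(t)*cos(4*t)/17 + C

Let I denote the integral. Integrate by parts with u = cos(4*t), dv = exp(t) dt, so v = exp(t): I = exp(t)*cos(4*t) + 4·∫ exp(t)*sin(4*t) dt.
Apply parts again with u = sin(4*t), dv = exp(t) dt: ∫ exp(t)*sin(4*t) dt = exp(t)*sin(4*t) − 4·I. Substituting back brings back I: I = 4*exp(t)*sin(4*t) + exp(t)*cos(4*t) − 16·I.
Solving for I: (1 + 16)·I equals the remaining terms, so I = (1/17)·(4*exp(t)*sin(4*t) + exp(t)*cos(4*t)).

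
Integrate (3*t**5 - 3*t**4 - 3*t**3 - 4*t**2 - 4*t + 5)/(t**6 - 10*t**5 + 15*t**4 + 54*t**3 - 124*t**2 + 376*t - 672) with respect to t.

Factor the denominator: (t - 7)*(t - 4)*(t - 2)*(t + 3)*(t**2 + 4).
Partial-fraction decomposition: -(283*t - 1358)/(4240*(t**2 + 4)) + 1/(5*(t + 3)) + 1/(80*(t - 2)) - 97/(40*(t - 4)) + 1399/(265*(t - 7)).
Integrate each term; A/(t−a) gives A·log|t−a|; the (Bt+D)/(t²+p²) term gives a log and an atan.

1399*log(t - 7)/265 - 97*log(t - 4)/40 + log(t - 2)/80 + log(t + 3)/5 - 283*log(t**2 + 4)/8480 + 679*atan(t/2)/4240 + C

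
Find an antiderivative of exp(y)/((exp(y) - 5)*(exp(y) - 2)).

log(exp(y) - 5)/3 - log(exp(y) - 2)/3 + C

Let u = e^y, du = e^y dy.
The integral becomes ∫ du/((u-2)(u-5)); decompose into partial fractions.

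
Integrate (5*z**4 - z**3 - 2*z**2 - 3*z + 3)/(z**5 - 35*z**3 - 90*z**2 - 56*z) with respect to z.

-3*log(z)/56 + 5773*log(z - 7)/2772 + 5*log(z + 1)/12 - 89*log(z + 2)/36 + 1327*log(z + 4)/264 + C

Factor the denominator: z*(z - 7)*(z + 1)*(z + 2)*(z + 4).
Partial-fraction decomposition: 1327/(264*(z + 4)) - 89/(36*(z + 2)) + 5/(12*(z + 1)) + 5773/(2772*(z - 7)) - 3/(56*z).
Integrate each term: A/(z−a) contributes A·log|z−a|.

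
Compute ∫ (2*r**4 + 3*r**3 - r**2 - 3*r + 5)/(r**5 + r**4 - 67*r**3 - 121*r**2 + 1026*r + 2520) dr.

2883*log(r - 7)/1430 - 265*log(r - 5)/264 + 43*log(r + 3)/120 - 107*log(r + 4)/66 + 1931*log(r + 6)/858 + C

Factor the denominator: (r - 7)*(r - 5)*(r + 3)*(r + 4)*(r + 6).
Partial-fraction decomposition: 1931/(858*(r + 6)) - 107/(66*(r + 4)) + 43/(120*(r + 3)) - 265/(264*(r - 5)) + 2883/(1430*(r - 7)).
Integrate each term: A/(r−a) contributes A·log|r−a|.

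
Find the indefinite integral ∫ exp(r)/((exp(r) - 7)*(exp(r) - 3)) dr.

Let u = e^r, du = e^r dr.
The integral becomes ∫ du/((u-7)(u-3)); decompose into partial fractions.

log(exp(r) - 7)/4 - log(exp(r) - 3)/4 + C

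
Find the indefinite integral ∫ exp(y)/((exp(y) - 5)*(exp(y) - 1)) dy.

Let u = e^y, du = e^y dy.
The integral becomes ∫ du/((u-1)(u-5)); decompose into partial fractions.

log(exp(y) - 5)/4 - log(exp(y) - 1)/4 + C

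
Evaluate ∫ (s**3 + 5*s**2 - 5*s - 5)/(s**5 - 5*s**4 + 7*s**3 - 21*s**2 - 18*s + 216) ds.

119*log(s - 4)/150 - 26*log(s - 3)/45 + 17*log(s + 2)/390 - 379*log(s**2 + 9)/2925 - 344*atan(s/3)/2925 + C

Factor the denominator: (s - 4)*(s - 3)*(s + 2)*(s**2 + 9).
Partial-fraction decomposition: -2*(379*s + 516)/(2925*(s**2 + 9)) + 17/(390*(s + 2)) - 26/(45*(s - 3)) + 119/(150*(s - 4)).
Integrate each term; A/(s−a) gives A·log|s−a|; the (Bs+D)/(s²+p²) term gives a log and an atan.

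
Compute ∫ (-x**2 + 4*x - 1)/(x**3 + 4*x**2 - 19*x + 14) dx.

log(x - 2)/3 - log(x - 1)/4 - 13*log(x + 7)/12 + C

Factor the denominator: (x - 2)*(x - 1)*(x + 7).
Partial-fraction decomposition: -13/(12*(x + 7)) - 1/(4*(x - 1)) + 1/(3*(x - 2)).
Integrate each term: A/(x−a) contributes A·log|x−a|.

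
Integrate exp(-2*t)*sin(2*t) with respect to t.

-exp(-2*t)*sin(2*t)/4 - exp(-2*t)*cos(2*t)/4 + C

Let I denote the integral. Integrate by parts with u = sin(2*t), dv = exp(-2*t) dt, so v = -exp(-2*t)/2: I = -exp(-2*t)*sin(2*t)/2 + ∫ exp(-2*t)*cos(2*t) dt.
Apply parts again with u = cos(2*t), dv = exp(-2*t) dt: ∫ exp(-2*t)*cos(2*t) dt = -exp(-2*t)*cos(2*t)/2 − I. Substituting back brings back I: I = -exp(-2*t)*sin(2*t)/2 - exp(-2*t)*cos(2*t)/2 − I.
Solving for I: (1 + 1)·I equals the remaining terms, so I = (1/2)·(-exp(-2*t)*sin(2*t)/2 - exp(-2*t)*cos(2*t)/2).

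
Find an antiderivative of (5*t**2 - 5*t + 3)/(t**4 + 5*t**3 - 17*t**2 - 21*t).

-log(t)/7 + 11*log(t - 3)/40 + 13*log(t + 1)/24 - 283*log(t + 7)/420 + C

Factor the denominator: t*(t - 3)*(t + 1)*(t + 7).
Partial-fraction decomposition: -283/(420*(t + 7)) + 13/(24*(t + 1)) + 11/(40*(t - 3)) - 1/(7*t).
Integrate each term: A/(t−a) contributes A·log|t−a|.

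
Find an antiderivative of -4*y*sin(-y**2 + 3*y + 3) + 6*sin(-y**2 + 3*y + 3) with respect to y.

Let u = y**2 - 3*y - 3, so du = (2*y - 3) dy.
Rewriting, the integral becomes 2·∫ sin(u) du = 2·-cos(u).
Substituting back, u = y**2 - 3*y - 3.

-2*cos(-y**2 + 3*y + 3) + C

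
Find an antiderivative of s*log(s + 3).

s**2*log(s + 3)/2 - s**2/4 + 3*s/2 - 9*log(s + 3)/2 + C

Use integration by parts with u = log(s + 3), dv = s ds.
Then du = 1/(s + 3) ds and v = s**2/2.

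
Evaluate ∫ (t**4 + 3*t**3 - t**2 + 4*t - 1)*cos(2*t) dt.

Use integration by parts with u = t**4 + 3*t**3 - t**2 + 4*t - 1, dv = cos(2*t) dt, so v = sin(2*t)/2.
Apply parts 4 times (tabular method): alternate signs, differentiate u down to 0, integrate dv up.

t**4*sin(2*t)/2 + 3*t**3*sin(2*t)/2 + t**3*cos(2*t) - 2*t**2*sin(2*t) + 9*t**2*cos(2*t)/4 - t*sin(2*t)/4 - 2*t*cos(2*t) + sin(2*t)/2 - cos(2*t)/8 + C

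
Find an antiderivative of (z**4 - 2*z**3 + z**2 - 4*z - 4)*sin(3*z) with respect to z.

Use integration by parts with u = z**4 - 2*z**3 + z**2 - 4*z - 4, dv = sin(3*z) dz, so v = -cos(3*z)/3.
Apply parts 4 times (tabular method): alternate signs, differentiate u down to 0, integrate dv up.

-z**4*cos(3*z)/3 + 4*z**3*sin(3*z)/9 + 2*z**3*cos(3*z)/3 - 2*z**2*sin(3*z)/3 + z**2*cos(3*z)/9 - 2*z*sin(3*z)/27 + 8*z*cos(3*z)/9 - 8*sin(3*z)/27 + 106*cos(3*z)/81 + C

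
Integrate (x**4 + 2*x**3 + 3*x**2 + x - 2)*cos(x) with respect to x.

x**4*sin(x) + 2*x**3*sin(x) + 4*x**3*cos(x) - 9*x**2*sin(x) + 6*x**2*cos(x) - 11*x*sin(x) - 18*x*cos(x) + 16*sin(x) - 11*cos(x) + C

Use integration by parts with u = x**4 + 2*x**3 + 3*x**2 + x - 2, dv = cos(x) dx, so v = sin(x).
Apply parts 4 times (tabular method): alternate signs, differentiate u down to 0, integrate dv up.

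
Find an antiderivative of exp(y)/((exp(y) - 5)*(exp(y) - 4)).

log(exp(y) - 5) - log(exp(y) - 4) + C

Let u = e^y, du = e^y dy.
The integral becomes ∫ du/((u-5)(u-4)); decompose into partial fractions.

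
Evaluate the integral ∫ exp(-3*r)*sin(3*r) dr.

-exp(-3*r)*sin(3*r)/6 - exp(-3*r)*cos(3*r)/6 + C

Let I denote the integral. Integrate by parts with u = sin(3*r), dv = exp(-3*r) dr, so v = -exp(-3*r)/3: I = -exp(-3*r)*sin(3*r)/3 + ∫ exp(-3*r)*cos(3*r) dr.
Apply parts again with u = cos(3*r), dv = exp(-3*r) dr: ∫ exp(-3*r)*cos(3*r) dr = -exp(-3*r)*cos(3*r)/3 − I. Substituting back brings back I: I = -exp(-3*r)*sin(3*r)/3 - exp(-3*r)*cos(3*r)/3 − I.
Solving for I: (1 + 1)·I equals the remaining terms, so I = (1/2)·(-exp(-3*r)*sin(3*r)/3 - exp(-3*r)*cos(3*r)/3).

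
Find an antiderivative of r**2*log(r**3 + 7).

r**3*log(r**3 + 7)/3 - r**3/3 + 7*log(r**3 + 7)/3 + C

Let u = r**3 + 7, so du = (3*r**2) dr.
The integral becomes (1/3)·∫ log(u) du; integrate by parts with u′=log(u), dv′=du.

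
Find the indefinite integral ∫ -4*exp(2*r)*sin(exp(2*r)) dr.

2*cos(exp(2*r)) + C

Let u = exp(2*r), so du = (2*exp(2*r)) dr.
Rewriting, the integral becomes -2·∫ sin(u) du = -2·-cos(u).
Substituting back, u = exp(2*r).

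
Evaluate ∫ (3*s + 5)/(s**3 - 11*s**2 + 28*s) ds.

5*log(s)/28 + 26*log(s - 7)/21 - 17*log(s - 4)/12 + C

Factor the denominator: s*(s - 7)*(s - 4).
Partial-fraction decomposition: -17/(12*(s - 4)) + 26/(21*(s - 7)) + 5/(28*s).
Integrate each term: A/(s−a) contributes A·log|s−a|.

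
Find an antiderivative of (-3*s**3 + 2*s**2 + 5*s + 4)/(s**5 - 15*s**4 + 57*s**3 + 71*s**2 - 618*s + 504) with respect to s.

Factor the denominator: (s - 7)*(s - 6)*(s - 4)*(s - 1)*(s + 3).
Partial-fraction decomposition: 11/(315*(s + 3)) - 1/(45*(s - 1)) - 68/(63*(s - 4)) + 271/(45*(s - 6)) - 223/(45*(s - 7)).
Integrate each term: A/(s−a) contributes A·log|s−a|.

-223*log(s - 7)/45 + 271*log(s - 6)/45 - 68*log(s - 4)/63 - log(s - 1)/45 + 11*log(s + 3)/315 + C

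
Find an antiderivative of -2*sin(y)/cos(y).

Let u = cos(y), so du = (-sin(y)) dy.
Rewriting, the integral becomes 2·∫ 1/u du = 2·log(u).
Substituting back, u = cos(y).

2*log(cos(y)) + C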